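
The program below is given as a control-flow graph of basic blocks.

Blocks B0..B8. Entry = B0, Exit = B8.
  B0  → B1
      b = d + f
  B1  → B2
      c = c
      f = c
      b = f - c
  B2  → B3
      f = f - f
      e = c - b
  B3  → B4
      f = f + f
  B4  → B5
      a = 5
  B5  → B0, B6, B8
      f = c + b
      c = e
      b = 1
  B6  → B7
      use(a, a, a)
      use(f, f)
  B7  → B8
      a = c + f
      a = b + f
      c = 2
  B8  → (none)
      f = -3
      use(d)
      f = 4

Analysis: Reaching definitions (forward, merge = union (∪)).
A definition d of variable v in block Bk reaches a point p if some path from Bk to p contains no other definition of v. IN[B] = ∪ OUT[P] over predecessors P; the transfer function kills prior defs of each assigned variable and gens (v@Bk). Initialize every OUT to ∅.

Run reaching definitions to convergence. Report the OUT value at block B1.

Per-block solution:
  B0:   IN={a@B4, b@B5, c@B5, e@B2, f@B5}   OUT={a@B4, b@B0, c@B5, e@B2, f@B5}
  B1:   IN={a@B4, b@B0, c@B5, e@B2, f@B5}   OUT={a@B4, b@B1, c@B1, e@B2, f@B1}
  B2:   IN={a@B4, b@B1, c@B1, e@B2, f@B1}   OUT={a@B4, b@B1, c@B1, e@B2, f@B2}
  B3:   IN={a@B4, b@B1, c@B1, e@B2, f@B2}   OUT={a@B4, b@B1, c@B1, e@B2, f@B3}
  B4:   IN={a@B4, b@B1, c@B1, e@B2, f@B3}   OUT={a@B4, b@B1, c@B1, e@B2, f@B3}
  B5:   IN={a@B4, b@B1, c@B1, e@B2, f@B3}   OUT={a@B4, b@B5, c@B5, e@B2, f@B5}
  B6:   IN={a@B4, b@B5, c@B5, e@B2, f@B5}   OUT={a@B4, b@B5, c@B5, e@B2, f@B5}
  B7:   IN={a@B4, b@B5, c@B5, e@B2, f@B5}   OUT={a@B7, b@B5, c@B7, e@B2, f@B5}
  B8:   IN={a@B4, a@B7, b@B5, c@B5, c@B7, e@B2, f@B5}   OUT={a@B4, a@B7, b@B5, c@B5, c@B7, e@B2, f@B8}

Merge at B1: IN[B1] = OUT[B0] = {a@B4, b@B0, c@B5, e@B2, f@B5}
Applying B1's transfer function to that IN value gives OUT[B1] (row B1 above).

Answer: {a@B4, b@B1, c@B1, e@B2, f@B1}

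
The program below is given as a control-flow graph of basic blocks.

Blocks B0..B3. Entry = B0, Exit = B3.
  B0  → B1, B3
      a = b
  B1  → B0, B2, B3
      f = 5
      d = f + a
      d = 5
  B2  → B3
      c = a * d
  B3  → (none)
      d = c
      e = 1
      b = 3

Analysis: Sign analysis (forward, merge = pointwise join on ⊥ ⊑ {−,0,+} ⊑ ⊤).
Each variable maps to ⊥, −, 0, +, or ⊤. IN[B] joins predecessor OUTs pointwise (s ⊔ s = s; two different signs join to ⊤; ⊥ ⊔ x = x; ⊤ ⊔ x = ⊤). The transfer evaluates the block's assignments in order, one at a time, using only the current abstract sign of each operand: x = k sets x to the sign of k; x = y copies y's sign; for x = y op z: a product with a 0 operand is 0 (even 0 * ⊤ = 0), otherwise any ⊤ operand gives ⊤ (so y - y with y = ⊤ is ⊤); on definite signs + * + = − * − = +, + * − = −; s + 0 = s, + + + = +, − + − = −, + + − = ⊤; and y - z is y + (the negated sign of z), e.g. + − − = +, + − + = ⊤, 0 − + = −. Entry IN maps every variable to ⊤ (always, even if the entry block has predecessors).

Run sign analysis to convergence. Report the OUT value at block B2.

Per-block solution:
  B0: | IN=(all ⊤) | OUT=(all ⊤)
  B1: | IN=(all ⊤) | OUT={d:+, f:+; rest ⊤}
  B2: | IN={d:+, f:+; rest ⊤} | OUT={d:+, f:+; rest ⊤}
  B3: | IN=(all ⊤) | OUT={b:+, e:+; rest ⊤}

Merge at B2: IN[B2] = OUT[B1] = {a: ⊤, b: ⊤, c: ⊤, d: +, e: ⊤, f: +}
Applying B2's transfer function to that IN value gives OUT[B2] (row B2 above).

Answer: {a: ⊤, b: ⊤, c: ⊤, d: +, e: ⊤, f: +}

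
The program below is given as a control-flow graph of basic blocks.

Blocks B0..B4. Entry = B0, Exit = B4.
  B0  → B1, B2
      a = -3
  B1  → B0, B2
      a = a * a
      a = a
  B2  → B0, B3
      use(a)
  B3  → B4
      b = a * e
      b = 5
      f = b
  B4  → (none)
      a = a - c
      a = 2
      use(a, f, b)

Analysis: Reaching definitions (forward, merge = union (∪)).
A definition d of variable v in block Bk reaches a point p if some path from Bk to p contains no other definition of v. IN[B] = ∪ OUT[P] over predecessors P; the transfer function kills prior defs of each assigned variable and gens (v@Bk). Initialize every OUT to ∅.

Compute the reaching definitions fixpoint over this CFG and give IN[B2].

Fixpoint table:
  B0:  IN={a@B0, a@B1}  OUT={a@B0}
  B1:  IN={a@B0}  OUT={a@B1}
  B2:  IN={a@B0, a@B1}  OUT={a@B0, a@B1}
  B3:  IN={a@B0, a@B1}  OUT={a@B0, a@B1, b@B3, f@B3}
  B4:  IN={a@B0, a@B1, b@B3, f@B3}  OUT={a@B4, b@B3, f@B3}

Merge at B2: IN[B2] = OUT[B0] ⊔ OUT[B1] = {a@B0, a@B1}

Answer: {a@B0, a@B1}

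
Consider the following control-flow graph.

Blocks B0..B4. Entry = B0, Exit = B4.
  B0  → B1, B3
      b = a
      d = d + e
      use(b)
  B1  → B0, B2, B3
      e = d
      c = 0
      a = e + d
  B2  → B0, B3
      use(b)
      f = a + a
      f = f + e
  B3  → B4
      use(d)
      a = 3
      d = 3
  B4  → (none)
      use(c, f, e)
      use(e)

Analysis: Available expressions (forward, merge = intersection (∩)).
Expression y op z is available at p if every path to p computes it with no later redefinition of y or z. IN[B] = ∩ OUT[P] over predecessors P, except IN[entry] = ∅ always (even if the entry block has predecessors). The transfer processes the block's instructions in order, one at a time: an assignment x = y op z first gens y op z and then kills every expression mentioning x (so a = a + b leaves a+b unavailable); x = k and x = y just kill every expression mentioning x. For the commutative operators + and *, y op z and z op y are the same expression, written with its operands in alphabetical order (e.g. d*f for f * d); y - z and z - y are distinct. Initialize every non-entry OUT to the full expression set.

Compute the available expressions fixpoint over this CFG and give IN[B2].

Converged values:
  B0: | IN={} | OUT={}
  B1: | IN={} | OUT={d+e}
  B2: | IN={d+e} | OUT={a+a, d+e}
  B3: | IN={} | OUT={}
  B4: | IN={} | OUT={}

Merge at B2: IN[B2] = OUT[B1] = {d+e}

Answer: {d+e}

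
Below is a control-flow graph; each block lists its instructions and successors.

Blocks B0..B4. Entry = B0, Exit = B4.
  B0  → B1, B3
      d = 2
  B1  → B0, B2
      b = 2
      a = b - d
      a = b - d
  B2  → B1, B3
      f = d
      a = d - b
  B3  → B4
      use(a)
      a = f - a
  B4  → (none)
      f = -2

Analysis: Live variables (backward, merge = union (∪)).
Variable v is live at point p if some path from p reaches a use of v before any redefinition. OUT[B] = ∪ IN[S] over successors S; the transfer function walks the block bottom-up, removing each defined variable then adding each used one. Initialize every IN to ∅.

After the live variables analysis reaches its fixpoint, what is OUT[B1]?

Per-block solution:
  B0:  IN={a, f}  OUT={a, d, f}
  B1:  IN={d, f}  OUT={a, b, d, f}
  B2:  IN={b, d}  OUT={a, d, f}
  B3:  IN={a, f}  OUT={}
  B4:  IN={}  OUT={}

Merge at B1: OUT[B1] = IN[B0] ⊔ IN[B2] = {a, b, d, f}

Answer: {a, b, d, f}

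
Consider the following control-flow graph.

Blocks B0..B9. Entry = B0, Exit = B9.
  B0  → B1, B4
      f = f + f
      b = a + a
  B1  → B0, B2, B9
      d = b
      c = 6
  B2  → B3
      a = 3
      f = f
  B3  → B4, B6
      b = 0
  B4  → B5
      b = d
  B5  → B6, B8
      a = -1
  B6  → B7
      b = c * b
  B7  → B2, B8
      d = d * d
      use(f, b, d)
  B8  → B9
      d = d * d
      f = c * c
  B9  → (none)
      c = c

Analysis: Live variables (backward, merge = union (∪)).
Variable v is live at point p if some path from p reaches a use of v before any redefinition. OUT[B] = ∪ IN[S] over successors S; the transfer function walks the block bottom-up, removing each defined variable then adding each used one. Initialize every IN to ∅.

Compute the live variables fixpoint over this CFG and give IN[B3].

Fixpoint table:
  B0: | IN={a, c, d, f} | OUT={a, b, c, d, f}
  B1: | IN={a, b, f} | OUT={a, c, d, f}
  B2: | IN={c, d, f} | OUT={c, d, f}
  B3: | IN={c, d, f} | OUT={b, c, d, f}
  B4: | IN={c, d, f} | OUT={b, c, d, f}
  B5: | IN={b, c, d, f} | OUT={b, c, d, f}
  B6: | IN={b, c, d, f} | OUT={b, c, d, f}
  B7: | IN={b, c, d, f} | OUT={c, d, f}
  B8: | IN={c, d} | OUT={c}
  B9: | IN={c} | OUT={}

Merge at B3: OUT[B3] = IN[B4] ⊔ IN[B6] = {b, c, d, f}
Applying B3's transfer function to that OUT value gives IN[B3] (row B3 above).

Answer: {c, d, f}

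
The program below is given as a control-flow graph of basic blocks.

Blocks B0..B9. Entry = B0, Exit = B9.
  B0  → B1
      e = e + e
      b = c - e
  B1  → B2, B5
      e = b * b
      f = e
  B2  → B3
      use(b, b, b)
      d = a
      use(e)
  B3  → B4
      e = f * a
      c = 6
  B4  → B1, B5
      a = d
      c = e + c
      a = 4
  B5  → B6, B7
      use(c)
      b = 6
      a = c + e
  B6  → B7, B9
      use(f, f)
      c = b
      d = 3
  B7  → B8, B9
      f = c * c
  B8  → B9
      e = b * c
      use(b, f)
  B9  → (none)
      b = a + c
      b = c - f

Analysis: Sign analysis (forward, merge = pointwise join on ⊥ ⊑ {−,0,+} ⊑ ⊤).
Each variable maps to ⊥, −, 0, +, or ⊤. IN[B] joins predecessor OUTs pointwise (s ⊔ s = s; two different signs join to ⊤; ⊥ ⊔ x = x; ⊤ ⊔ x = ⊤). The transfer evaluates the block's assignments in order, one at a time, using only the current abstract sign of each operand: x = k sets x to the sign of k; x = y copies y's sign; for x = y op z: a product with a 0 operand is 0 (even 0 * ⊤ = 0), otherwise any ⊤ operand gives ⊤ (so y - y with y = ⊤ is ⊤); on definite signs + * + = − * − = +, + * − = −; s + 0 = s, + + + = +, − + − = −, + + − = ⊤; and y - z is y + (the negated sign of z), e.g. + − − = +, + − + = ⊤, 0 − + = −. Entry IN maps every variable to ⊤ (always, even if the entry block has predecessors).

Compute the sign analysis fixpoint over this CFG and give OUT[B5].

Answer: {a: ⊤, b: +, c: ⊤, d: ⊤, e: ⊤, f: ⊤}

Derivation:
Converged values:
  B0:   IN=(all ⊤)   OUT=(all ⊤)
  B1:   IN=(all ⊤)   OUT=(all ⊤)
  B2:   IN=(all ⊤)   OUT=(all ⊤)
  B3:   IN=(all ⊤)   OUT={c:+; rest ⊤}
  B4:   IN={c:+; rest ⊤}   OUT={a:+; rest ⊤}
  B5:   IN=(all ⊤)   OUT={b:+; rest ⊤}
  B6:   IN={b:+; rest ⊤}   OUT={b:+, c:+, d:+; rest ⊤}
  B7:   IN={b:+; rest ⊤}   OUT={b:+; rest ⊤}
  B8:   IN={b:+; rest ⊤}   OUT={b:+; rest ⊤}
  B9:   IN={b:+; rest ⊤}   OUT=(all ⊤)

Merge at B5: IN[B5] = OUT[B1] ⊔ OUT[B4] = {a: ⊤, b: ⊤, c: ⊤, d: ⊤, e: ⊤, f: ⊤}
Applying B5's transfer function to that IN value gives OUT[B5] (row B5 above).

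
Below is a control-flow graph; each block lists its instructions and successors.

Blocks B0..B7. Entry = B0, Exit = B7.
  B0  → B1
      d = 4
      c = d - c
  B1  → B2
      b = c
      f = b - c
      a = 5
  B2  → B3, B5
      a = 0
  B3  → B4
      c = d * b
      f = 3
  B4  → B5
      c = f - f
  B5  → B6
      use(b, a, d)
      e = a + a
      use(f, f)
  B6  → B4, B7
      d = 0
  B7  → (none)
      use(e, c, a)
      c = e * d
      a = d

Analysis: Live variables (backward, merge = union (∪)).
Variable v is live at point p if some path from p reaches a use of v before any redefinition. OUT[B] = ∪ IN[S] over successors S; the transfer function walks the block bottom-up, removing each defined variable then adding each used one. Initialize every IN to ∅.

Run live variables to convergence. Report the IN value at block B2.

Per-block solution:
  B0:   IN={c}   OUT={c, d}
  B1:   IN={c, d}   OUT={b, c, d, f}
  B2:   IN={b, c, d, f}   OUT={a, b, c, d, f}
  B3:   IN={a, b, d}   OUT={a, b, d, f}
  B4:   IN={a, b, d, f}   OUT={a, b, c, d, f}
  B5:   IN={a, b, c, d, f}   OUT={a, b, c, e, f}
  B6:   IN={a, b, c, e, f}   OUT={a, b, c, d, e, f}
  B7:   IN={a, c, d, e}   OUT={}

Merge at B2: OUT[B2] = IN[B3] ⊔ IN[B5] = {a, b, c, d, f}
Applying B2's transfer function to that OUT value gives IN[B2] (row B2 above).

Answer: {b, c, d, f}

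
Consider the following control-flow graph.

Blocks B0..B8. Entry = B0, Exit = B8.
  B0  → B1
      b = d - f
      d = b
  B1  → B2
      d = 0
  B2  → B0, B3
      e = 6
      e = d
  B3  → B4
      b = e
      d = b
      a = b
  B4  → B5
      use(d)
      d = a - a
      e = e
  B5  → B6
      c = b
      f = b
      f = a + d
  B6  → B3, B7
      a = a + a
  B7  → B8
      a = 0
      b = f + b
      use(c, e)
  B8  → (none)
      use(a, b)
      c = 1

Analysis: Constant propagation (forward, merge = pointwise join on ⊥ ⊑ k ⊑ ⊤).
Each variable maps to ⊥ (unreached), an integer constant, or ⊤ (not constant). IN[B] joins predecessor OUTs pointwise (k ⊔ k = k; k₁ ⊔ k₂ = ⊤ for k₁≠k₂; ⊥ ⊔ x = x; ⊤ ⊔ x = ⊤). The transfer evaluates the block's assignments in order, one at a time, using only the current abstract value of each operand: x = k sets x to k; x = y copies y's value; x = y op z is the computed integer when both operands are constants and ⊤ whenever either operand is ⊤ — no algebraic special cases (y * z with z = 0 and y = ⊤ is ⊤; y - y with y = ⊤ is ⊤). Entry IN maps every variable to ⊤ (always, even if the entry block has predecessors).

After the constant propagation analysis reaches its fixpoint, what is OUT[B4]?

Per-block solution:
  B0:  IN=(all ⊤)  OUT=(all ⊤)
  B1:  IN=(all ⊤)  OUT={d:0; rest ⊤}
  B2:  IN={d:0; rest ⊤}  OUT={d:0, e:0; rest ⊤}
  B3:  IN={d:0, e:0; rest ⊤}  OUT={a:0, b:0, d:0, e:0; rest ⊤}
  B4:  IN={a:0, b:0, d:0, e:0; rest ⊤}  OUT={a:0, b:0, d:0, e:0; rest ⊤}
  B5:  IN={a:0, b:0, d:0, e:0; rest ⊤}  OUT={a:0, b:0, c:0, d:0, e:0, f:0; rest ⊤}
  B6:  IN={a:0, b:0, c:0, d:0, e:0, f:0; rest ⊤}  OUT={a:0, b:0, c:0, d:0, e:0, f:0; rest ⊤}
  B7:  IN={a:0, b:0, c:0, d:0, e:0, f:0; rest ⊤}  OUT={a:0, b:0, c:0, d:0, e:0, f:0; rest ⊤}
  B8:  IN={a:0, b:0, c:0, d:0, e:0, f:0; rest ⊤}  OUT={a:0, b:0, c:1, d:0, e:0, f:0; rest ⊤}

Merge at B4: IN[B4] = OUT[B3] = {a: 0, b: 0, c: ⊤, d: 0, e: 0, f: ⊤}
Applying B4's transfer function to that IN value gives OUT[B4] (row B4 above).

Answer: {a: 0, b: 0, c: ⊤, d: 0, e: 0, f: ⊤}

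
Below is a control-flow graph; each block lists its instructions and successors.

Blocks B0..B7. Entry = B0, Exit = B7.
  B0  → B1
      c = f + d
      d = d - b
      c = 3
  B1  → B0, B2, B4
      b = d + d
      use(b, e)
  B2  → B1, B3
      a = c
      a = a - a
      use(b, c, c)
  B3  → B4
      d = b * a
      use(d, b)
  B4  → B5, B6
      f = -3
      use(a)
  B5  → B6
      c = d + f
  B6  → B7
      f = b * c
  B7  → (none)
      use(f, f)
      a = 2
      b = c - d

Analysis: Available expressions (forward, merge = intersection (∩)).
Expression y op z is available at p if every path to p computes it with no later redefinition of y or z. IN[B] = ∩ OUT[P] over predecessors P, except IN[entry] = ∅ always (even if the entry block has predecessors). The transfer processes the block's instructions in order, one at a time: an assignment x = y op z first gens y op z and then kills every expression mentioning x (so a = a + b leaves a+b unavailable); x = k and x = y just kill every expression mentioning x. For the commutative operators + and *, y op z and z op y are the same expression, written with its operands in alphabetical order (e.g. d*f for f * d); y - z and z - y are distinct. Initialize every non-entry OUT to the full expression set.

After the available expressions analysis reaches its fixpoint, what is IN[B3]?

Per-block solution:
  B0:   IN={}   OUT={}
  B1:   IN={}   OUT={d+d}
  B2:   IN={d+d}   OUT={d+d}
  B3:   IN={d+d}   OUT={a*b}
  B4:   IN={}   OUT={}
  B5:   IN={}   OUT={d+f}
  B6:   IN={}   OUT={b*c}
  B7:   IN={b*c}   OUT={c-d}

Merge at B3: IN[B3] = OUT[B2] = {d+d}

Answer: {d+d}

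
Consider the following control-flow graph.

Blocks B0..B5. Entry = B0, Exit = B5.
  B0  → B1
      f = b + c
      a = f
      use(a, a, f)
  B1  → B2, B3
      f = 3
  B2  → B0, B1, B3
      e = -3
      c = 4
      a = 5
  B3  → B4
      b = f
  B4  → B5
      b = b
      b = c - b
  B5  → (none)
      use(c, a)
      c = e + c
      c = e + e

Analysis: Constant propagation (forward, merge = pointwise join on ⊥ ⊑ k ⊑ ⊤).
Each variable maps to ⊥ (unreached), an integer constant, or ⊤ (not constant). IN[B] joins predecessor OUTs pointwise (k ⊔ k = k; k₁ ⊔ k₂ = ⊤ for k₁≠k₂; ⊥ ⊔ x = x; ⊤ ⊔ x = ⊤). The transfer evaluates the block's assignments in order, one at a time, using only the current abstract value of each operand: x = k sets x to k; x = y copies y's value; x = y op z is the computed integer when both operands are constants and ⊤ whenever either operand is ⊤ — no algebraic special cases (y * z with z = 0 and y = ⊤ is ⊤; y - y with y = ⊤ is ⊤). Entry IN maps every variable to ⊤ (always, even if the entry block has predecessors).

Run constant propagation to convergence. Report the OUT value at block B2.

Per-block solution:
  B0:  IN=(all ⊤)  OUT=(all ⊤)
  B1:  IN=(all ⊤)  OUT={f:3; rest ⊤}
  B2:  IN={f:3; rest ⊤}  OUT={a:5, c:4, e:-3, f:3; rest ⊤}
  B3:  IN={f:3; rest ⊤}  OUT={b:3, f:3; rest ⊤}
  B4:  IN={b:3, f:3; rest ⊤}  OUT={f:3; rest ⊤}
  B5:  IN={f:3; rest ⊤}  OUT={f:3; rest ⊤}

Merge at B2: IN[B2] = OUT[B1] = {a: ⊤, b: ⊤, c: ⊤, d: ⊤, e: ⊤, f: 3}
Applying B2's transfer function to that IN value gives OUT[B2] (row B2 above).

Answer: {a: 5, b: ⊤, c: 4, d: ⊤, e: -3, f: 3}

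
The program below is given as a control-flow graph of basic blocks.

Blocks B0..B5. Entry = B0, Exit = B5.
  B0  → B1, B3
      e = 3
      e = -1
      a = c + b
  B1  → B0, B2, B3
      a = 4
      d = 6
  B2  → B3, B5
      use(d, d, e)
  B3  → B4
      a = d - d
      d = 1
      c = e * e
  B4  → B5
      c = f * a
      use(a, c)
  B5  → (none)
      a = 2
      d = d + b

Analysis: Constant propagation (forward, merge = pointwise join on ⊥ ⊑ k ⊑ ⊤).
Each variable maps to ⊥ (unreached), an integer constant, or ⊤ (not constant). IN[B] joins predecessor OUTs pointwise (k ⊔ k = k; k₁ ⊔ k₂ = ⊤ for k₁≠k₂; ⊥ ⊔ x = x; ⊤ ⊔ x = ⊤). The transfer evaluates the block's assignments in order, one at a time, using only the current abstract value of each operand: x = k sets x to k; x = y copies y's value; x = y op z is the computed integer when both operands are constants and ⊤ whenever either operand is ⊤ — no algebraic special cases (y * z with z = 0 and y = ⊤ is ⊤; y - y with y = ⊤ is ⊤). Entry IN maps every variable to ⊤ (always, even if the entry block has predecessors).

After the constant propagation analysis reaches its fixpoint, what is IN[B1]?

Per-block solution:
  B0:   IN=(all ⊤)   OUT={e:-1; rest ⊤}
  B1:   IN={e:-1; rest ⊤}   OUT={a:4, d:6, e:-1; rest ⊤}
  B2:   IN={a:4, d:6, e:-1; rest ⊤}   OUT={a:4, d:6, e:-1; rest ⊤}
  B3:   IN={e:-1; rest ⊤}   OUT={c:1, d:1, e:-1; rest ⊤}
  B4:   IN={c:1, d:1, e:-1; rest ⊤}   OUT={d:1, e:-1; rest ⊤}
  B5:   IN={e:-1; rest ⊤}   OUT={a:2, e:-1; rest ⊤}

Merge at B1: IN[B1] = OUT[B0] = {a: ⊤, b: ⊤, c: ⊤, d: ⊤, e: -1, f: ⊤}

Answer: {a: ⊤, b: ⊤, c: ⊤, d: ⊤, e: -1, f: ⊤}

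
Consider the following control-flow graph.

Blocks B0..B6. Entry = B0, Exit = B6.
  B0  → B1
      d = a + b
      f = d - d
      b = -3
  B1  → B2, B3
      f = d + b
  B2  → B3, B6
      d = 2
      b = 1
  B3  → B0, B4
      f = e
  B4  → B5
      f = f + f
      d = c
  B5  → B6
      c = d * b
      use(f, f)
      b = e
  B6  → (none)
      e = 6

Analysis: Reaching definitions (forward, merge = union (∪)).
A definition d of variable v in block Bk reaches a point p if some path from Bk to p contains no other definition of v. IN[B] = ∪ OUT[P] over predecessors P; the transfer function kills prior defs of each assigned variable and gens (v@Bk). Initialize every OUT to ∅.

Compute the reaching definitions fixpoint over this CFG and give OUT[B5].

Per-block solution:
  B0:  IN={b@B0, b@B2, d@B0, d@B2, f@B3}  OUT={b@B0, d@B0, f@B0}
  B1:  IN={b@B0, d@B0, f@B0}  OUT={b@B0, d@B0, f@B1}
  B2:  IN={b@B0, d@B0, f@B1}  OUT={b@B2, d@B2, f@B1}
  B3:  IN={b@B0, b@B2, d@B0, d@B2, f@B1}  OUT={b@B0, b@B2, d@B0, d@B2, f@B3}
  B4:  IN={b@B0, b@B2, d@B0, d@B2, f@B3}  OUT={b@B0, b@B2, d@B4, f@B4}
  B5:  IN={b@B0, b@B2, d@B4, f@B4}  OUT={b@B5, c@B5, d@B4, f@B4}
  B6:  IN={b@B2, b@B5, c@B5, d@B2, d@B4, f@B1, f@B4}  OUT={b@B2, b@B5, c@B5, d@B2, d@B4, e@B6, f@B1, f@B4}

Merge at B5: IN[B5] = OUT[B4] = {b@B0, b@B2, d@B4, f@B4}
Applying B5's transfer function to that IN value gives OUT[B5] (row B5 above).

Answer: {b@B5, c@B5, d@B4, f@B4}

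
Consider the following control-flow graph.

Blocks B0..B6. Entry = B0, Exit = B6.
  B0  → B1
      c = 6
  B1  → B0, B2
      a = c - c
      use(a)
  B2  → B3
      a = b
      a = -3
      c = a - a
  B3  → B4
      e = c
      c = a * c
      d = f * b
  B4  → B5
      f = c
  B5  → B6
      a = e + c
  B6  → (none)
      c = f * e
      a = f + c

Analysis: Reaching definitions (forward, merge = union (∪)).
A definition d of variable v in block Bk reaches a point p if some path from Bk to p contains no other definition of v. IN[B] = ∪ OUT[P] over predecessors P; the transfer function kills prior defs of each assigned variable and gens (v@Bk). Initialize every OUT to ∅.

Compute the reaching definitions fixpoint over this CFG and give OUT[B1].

Per-block solution:
  B0:   IN={a@B1, c@B0}   OUT={a@B1, c@B0}
  B1:   IN={a@B1, c@B0}   OUT={a@B1, c@B0}
  B2:   IN={a@B1, c@B0}   OUT={a@B2, c@B2}
  B3:   IN={a@B2, c@B2}   OUT={a@B2, c@B3, d@B3, e@B3}
  B4:   IN={a@B2, c@B3, d@B3, e@B3}   OUT={a@B2, c@B3, d@B3, e@B3, f@B4}
  B5:   IN={a@B2, c@B3, d@B3, e@B3, f@B4}   OUT={a@B5, c@B3, d@B3, e@B3, f@B4}
  B6:   IN={a@B5, c@B3, d@B3, e@B3, f@B4}   OUT={a@B6, c@B6, d@B3, e@B3, f@B4}

Merge at B1: IN[B1] = OUT[B0] = {a@B1, c@B0}
Applying B1's transfer function to that IN value gives OUT[B1] (row B1 above).

Answer: {a@B1, c@B0}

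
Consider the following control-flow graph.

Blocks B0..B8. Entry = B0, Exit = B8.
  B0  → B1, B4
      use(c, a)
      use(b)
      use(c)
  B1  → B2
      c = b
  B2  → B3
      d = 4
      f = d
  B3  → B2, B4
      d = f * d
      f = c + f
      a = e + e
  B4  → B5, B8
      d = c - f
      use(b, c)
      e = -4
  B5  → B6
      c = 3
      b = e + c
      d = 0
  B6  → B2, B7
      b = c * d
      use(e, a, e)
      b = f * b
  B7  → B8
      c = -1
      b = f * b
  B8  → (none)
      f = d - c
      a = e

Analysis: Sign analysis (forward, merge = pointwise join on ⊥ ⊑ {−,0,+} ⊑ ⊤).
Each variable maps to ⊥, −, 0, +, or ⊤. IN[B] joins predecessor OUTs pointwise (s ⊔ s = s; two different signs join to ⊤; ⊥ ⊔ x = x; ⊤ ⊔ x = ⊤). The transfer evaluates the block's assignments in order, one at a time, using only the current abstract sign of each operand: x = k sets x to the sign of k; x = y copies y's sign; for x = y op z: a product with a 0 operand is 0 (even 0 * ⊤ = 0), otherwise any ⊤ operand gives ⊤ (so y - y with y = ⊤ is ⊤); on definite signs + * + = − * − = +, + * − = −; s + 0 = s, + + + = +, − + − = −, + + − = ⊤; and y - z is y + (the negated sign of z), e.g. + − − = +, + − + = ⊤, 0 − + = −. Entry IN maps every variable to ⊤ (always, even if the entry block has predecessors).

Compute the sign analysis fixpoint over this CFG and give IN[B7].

Converged values:
  B0:   IN=(all ⊤)   OUT=(all ⊤)
  B1:   IN=(all ⊤)   OUT=(all ⊤)
  B2:   IN=(all ⊤)   OUT={d:+, f:+; rest ⊤}
  B3:   IN={d:+, f:+; rest ⊤}   OUT={d:+; rest ⊤}
  B4:   IN=(all ⊤)   OUT={e:-; rest ⊤}
  B5:   IN={e:-; rest ⊤}   OUT={c:+, d:0, e:-; rest ⊤}
  B6:   IN={c:+, d:0, e:-; rest ⊤}   OUT={b:0, c:+, d:0, e:-; rest ⊤}
  B7:   IN={b:0, c:+, d:0, e:-; rest ⊤}   OUT={b:0, c:-, d:0, e:-; rest ⊤}
  B8:   IN={e:-; rest ⊤}   OUT={a:-, e:-; rest ⊤}

Merge at B7: IN[B7] = OUT[B6] = {a: ⊤, b: 0, c: +, d: 0, e: -, f: ⊤}

Answer: {a: ⊤, b: 0, c: +, d: 0, e: -, f: ⊤}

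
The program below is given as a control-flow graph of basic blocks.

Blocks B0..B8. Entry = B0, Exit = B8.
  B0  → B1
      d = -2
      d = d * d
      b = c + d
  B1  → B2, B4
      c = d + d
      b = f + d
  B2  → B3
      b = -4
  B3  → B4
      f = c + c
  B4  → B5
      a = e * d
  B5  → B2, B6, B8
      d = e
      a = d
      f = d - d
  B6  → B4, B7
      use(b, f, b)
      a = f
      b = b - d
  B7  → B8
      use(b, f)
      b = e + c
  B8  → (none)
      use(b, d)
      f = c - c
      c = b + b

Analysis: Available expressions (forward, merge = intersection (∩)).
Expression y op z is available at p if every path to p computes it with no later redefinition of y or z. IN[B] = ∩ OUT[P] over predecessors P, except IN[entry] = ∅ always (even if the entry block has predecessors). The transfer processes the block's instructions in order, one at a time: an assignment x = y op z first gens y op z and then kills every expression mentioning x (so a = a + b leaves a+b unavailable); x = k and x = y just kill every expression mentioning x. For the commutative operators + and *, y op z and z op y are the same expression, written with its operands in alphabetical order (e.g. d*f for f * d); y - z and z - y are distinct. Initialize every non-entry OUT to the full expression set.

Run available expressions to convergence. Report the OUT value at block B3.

Fixpoint table:
  B0:   IN={}   OUT={c+d}
  B1:   IN={c+d}   OUT={d+d, d+f}
  B2:   IN={}   OUT={}
  B3:   IN={}   OUT={c+c}
  B4:   IN={}   OUT={d*e}
  B5:   IN={d*e}   OUT={d-d}
  B6:   IN={d-d}   OUT={d-d}
  B7:   IN={d-d}   OUT={c+e, d-d}
  B8:   IN={d-d}   OUT={b+b, d-d}

Merge at B3: IN[B3] = OUT[B2] = {}
Applying B3's transfer function to that IN value gives OUT[B3] (row B3 above).

Answer: {c+c}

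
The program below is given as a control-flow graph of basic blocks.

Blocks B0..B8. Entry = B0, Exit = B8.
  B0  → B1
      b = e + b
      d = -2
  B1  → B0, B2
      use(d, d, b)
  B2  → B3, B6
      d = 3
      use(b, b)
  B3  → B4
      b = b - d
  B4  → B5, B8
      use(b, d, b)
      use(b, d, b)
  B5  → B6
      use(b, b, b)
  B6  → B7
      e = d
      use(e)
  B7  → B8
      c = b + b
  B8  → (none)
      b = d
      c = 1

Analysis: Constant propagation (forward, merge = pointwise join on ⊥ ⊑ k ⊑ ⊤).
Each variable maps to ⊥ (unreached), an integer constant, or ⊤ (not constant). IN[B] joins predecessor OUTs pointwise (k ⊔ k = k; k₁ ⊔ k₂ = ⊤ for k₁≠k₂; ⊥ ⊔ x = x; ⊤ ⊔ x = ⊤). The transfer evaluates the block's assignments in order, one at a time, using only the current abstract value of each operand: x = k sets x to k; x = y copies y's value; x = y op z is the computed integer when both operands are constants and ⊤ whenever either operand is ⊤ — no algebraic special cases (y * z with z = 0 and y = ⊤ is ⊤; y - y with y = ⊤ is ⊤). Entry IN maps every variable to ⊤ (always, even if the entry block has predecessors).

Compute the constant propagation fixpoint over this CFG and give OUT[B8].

Converged values:
  B0:  IN=(all ⊤)  OUT={d:-2; rest ⊤}
  B1:  IN={d:-2; rest ⊤}  OUT={d:-2; rest ⊤}
  B2:  IN={d:-2; rest ⊤}  OUT={d:3; rest ⊤}
  B3:  IN={d:3; rest ⊤}  OUT={d:3; rest ⊤}
  B4:  IN={d:3; rest ⊤}  OUT={d:3; rest ⊤}
  B5:  IN={d:3; rest ⊤}  OUT={d:3; rest ⊤}
  B6:  IN={d:3; rest ⊤}  OUT={d:3, e:3; rest ⊤}
  B7:  IN={d:3, e:3; rest ⊤}  OUT={d:3, e:3; rest ⊤}
  B8:  IN={d:3; rest ⊤}  OUT={b:3, c:1, d:3; rest ⊤}

Merge at B8: IN[B8] = OUT[B4] ⊔ OUT[B7] = {a: ⊤, b: ⊤, c: ⊤, d: 3, e: ⊤, f: ⊤}
Applying B8's transfer function to that IN value gives OUT[B8] (row B8 above).

Answer: {a: ⊤, b: 3, c: 1, d: 3, e: ⊤, f: ⊤}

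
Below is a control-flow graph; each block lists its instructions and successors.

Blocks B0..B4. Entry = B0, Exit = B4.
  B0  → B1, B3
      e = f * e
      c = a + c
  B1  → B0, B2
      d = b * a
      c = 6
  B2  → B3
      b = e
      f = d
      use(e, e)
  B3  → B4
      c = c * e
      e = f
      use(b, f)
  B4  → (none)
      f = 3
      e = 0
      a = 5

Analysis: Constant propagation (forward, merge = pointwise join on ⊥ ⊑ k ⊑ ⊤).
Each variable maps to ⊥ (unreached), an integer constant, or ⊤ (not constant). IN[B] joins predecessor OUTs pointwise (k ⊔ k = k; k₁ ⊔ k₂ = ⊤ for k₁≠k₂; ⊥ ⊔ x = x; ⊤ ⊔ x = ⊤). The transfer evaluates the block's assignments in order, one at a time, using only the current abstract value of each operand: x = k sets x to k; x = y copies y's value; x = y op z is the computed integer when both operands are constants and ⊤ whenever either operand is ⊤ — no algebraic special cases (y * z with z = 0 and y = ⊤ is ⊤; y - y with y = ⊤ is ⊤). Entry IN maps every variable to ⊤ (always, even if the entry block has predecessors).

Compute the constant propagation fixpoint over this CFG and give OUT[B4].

Answer: {a: 5, b: ⊤, c: ⊤, d: ⊤, e: 0, f: 3}

Working:
Fixpoint table:
  B0:   IN=(all ⊤)   OUT=(all ⊤)
  B1:   IN=(all ⊤)   OUT={c:6; rest ⊤}
  B2:   IN={c:6; rest ⊤}   OUT={c:6; rest ⊤}
  B3:   IN=(all ⊤)   OUT=(all ⊤)
  B4:   IN=(all ⊤)   OUT={a:5, e:0, f:3; rest ⊤}

Merge at B4: IN[B4] = OUT[B3] = {a: ⊤, b: ⊤, c: ⊤, d: ⊤, e: ⊤, f: ⊤}
Applying B4's transfer function to that IN value gives OUT[B4] (row B4 above).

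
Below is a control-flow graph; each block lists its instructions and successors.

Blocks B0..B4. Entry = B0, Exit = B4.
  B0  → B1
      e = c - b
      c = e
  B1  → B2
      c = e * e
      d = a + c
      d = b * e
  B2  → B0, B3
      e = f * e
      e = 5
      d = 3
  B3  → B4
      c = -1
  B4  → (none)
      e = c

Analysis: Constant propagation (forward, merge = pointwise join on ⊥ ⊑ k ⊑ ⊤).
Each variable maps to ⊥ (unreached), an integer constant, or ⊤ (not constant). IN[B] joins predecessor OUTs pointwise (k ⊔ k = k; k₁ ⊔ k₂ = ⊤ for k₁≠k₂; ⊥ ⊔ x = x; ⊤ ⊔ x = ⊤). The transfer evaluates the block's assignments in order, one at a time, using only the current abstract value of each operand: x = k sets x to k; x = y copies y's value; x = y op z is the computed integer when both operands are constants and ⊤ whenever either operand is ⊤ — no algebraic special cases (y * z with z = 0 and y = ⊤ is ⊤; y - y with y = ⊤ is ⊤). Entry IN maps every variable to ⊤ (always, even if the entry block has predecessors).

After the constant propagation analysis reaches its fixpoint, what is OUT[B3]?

Converged values:
  B0:  IN=(all ⊤)  OUT=(all ⊤)
  B1:  IN=(all ⊤)  OUT=(all ⊤)
  B2:  IN=(all ⊤)  OUT={d:3, e:5; rest ⊤}
  B3:  IN={d:3, e:5; rest ⊤}  OUT={c:-1, d:3, e:5; rest ⊤}
  B4:  IN={c:-1, d:3, e:5; rest ⊤}  OUT={c:-1, d:3, e:-1; rest ⊤}

Merge at B3: IN[B3] = OUT[B2] = {a: ⊤, b: ⊤, c: ⊤, d: 3, e: 5, f: ⊤}
Applying B3's transfer function to that IN value gives OUT[B3] (row B3 above).

Answer: {a: ⊤, b: ⊤, c: -1, d: 3, e: 5, f: ⊤}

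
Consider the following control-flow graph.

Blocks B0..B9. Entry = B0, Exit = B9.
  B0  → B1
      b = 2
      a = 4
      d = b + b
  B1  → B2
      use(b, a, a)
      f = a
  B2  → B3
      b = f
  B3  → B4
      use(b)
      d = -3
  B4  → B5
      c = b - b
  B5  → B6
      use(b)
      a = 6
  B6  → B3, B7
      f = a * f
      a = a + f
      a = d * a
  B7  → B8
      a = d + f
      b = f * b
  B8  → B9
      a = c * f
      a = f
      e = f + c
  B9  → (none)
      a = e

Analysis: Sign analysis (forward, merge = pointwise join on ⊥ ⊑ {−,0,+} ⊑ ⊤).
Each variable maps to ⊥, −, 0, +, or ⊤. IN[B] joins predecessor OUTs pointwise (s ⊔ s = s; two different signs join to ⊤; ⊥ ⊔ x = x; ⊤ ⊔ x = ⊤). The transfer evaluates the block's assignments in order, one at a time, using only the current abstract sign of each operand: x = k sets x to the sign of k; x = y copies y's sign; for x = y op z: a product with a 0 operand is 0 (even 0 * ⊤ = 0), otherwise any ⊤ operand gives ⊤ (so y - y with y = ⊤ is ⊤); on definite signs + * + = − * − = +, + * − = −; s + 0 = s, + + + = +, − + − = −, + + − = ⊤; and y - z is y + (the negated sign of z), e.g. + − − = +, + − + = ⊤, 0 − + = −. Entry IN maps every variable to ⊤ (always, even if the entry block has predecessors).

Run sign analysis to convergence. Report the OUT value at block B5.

Answer: {a: +, b: +, c: ⊤, d: -, e: ⊤, f: +}

Working:
Converged values:
  B0:  IN=(all ⊤)  OUT={a:+, b:+, d:+; rest ⊤}
  B1:  IN={a:+, b:+, d:+; rest ⊤}  OUT={a:+, b:+, d:+, f:+; rest ⊤}
  B2:  IN={a:+, b:+, d:+, f:+; rest ⊤}  OUT={a:+, b:+, d:+, f:+; rest ⊤}
  B3:  IN={b:+, f:+; rest ⊤}  OUT={b:+, d:-, f:+; rest ⊤}
  B4:  IN={b:+, d:-, f:+; rest ⊤}  OUT={b:+, d:-, f:+; rest ⊤}
  B5:  IN={b:+, d:-, f:+; rest ⊤}  OUT={a:+, b:+, d:-, f:+; rest ⊤}
  B6:  IN={a:+, b:+, d:-, f:+; rest ⊤}  OUT={a:-, b:+, d:-, f:+; rest ⊤}
  B7:  IN={a:-, b:+, d:-, f:+; rest ⊤}  OUT={b:+, d:-, f:+; rest ⊤}
  B8:  IN={b:+, d:-, f:+; rest ⊤}  OUT={a:+, b:+, d:-, f:+; rest ⊤}
  B9:  IN={a:+, b:+, d:-, f:+; rest ⊤}  OUT={b:+, d:-, f:+; rest ⊤}

Merge at B5: IN[B5] = OUT[B4] = {a: ⊤, b: +, c: ⊤, d: -, e: ⊤, f: +}
Applying B5's transfer function to that IN value gives OUT[B5] (row B5 above).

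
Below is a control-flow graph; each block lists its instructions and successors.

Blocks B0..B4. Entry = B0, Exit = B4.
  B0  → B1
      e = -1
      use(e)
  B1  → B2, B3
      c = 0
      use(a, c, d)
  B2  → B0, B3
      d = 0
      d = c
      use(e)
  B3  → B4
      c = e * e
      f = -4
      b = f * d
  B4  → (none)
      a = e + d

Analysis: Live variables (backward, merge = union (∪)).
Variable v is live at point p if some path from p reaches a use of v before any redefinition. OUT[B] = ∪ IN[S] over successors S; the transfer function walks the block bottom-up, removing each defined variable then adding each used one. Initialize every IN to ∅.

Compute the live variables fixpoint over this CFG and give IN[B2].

Answer: {a, c, e}

Trace:
Fixpoint table:
  B0:  IN={a, d}  OUT={a, d, e}
  B1:  IN={a, d, e}  OUT={a, c, d, e}
  B2:  IN={a, c, e}  OUT={a, d, e}
  B3:  IN={d, e}  OUT={d, e}
  B4:  IN={d, e}  OUT={}

Merge at B2: OUT[B2] = IN[B0] ⊔ IN[B3] = {a, d, e}
Applying B2's transfer function to that OUT value gives IN[B2] (row B2 above).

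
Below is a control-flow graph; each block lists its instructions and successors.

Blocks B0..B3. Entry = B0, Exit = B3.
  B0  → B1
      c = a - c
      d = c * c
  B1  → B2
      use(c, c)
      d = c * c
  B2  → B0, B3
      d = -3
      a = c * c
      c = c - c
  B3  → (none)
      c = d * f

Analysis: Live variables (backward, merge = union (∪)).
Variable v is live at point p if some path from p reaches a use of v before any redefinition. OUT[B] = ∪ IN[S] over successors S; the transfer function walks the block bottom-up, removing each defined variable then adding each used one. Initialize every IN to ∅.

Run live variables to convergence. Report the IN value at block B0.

Fixpoint table:
  B0:  IN={a, c, f}  OUT={c, f}
  B1:  IN={c, f}  OUT={c, f}
  B2:  IN={c, f}  OUT={a, c, d, f}
  B3:  IN={d, f}  OUT={}

Merge at B0: OUT[B0] = IN[B1] = {c, f}
Applying B0's transfer function to that OUT value gives IN[B0] (row B0 above).

Answer: {a, c, f}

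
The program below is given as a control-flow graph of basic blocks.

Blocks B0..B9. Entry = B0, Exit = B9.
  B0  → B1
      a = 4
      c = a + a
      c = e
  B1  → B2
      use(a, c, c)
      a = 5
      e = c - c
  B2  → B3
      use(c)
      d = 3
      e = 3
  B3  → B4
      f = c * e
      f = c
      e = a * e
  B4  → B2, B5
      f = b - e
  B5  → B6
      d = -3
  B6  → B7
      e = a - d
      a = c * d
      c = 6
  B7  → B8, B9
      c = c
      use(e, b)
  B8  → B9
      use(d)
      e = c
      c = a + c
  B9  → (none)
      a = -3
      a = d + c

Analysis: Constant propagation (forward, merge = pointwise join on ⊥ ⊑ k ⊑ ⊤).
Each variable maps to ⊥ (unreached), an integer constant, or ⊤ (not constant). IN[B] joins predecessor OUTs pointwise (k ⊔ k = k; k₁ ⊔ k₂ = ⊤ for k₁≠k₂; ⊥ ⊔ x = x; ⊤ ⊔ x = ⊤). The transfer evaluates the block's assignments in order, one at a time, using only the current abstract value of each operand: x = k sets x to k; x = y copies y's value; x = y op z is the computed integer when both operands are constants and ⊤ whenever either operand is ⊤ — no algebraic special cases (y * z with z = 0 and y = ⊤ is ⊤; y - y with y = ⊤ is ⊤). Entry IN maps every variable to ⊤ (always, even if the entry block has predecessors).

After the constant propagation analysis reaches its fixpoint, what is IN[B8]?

Answer: {a: ⊤, b: ⊤, c: 6, d: -3, e: 8, f: ⊤}

Working:
Converged values:
  B0: | IN=(all ⊤) | OUT={a:4; rest ⊤}
  B1: | IN={a:4; rest ⊤} | OUT={a:5; rest ⊤}
  B2: | IN={a:5; rest ⊤} | OUT={a:5, d:3, e:3; rest ⊤}
  B3: | IN={a:5, d:3, e:3; rest ⊤} | OUT={a:5, d:3, e:15; rest ⊤}
  B4: | IN={a:5, d:3, e:15; rest ⊤} | OUT={a:5, d:3, e:15; rest ⊤}
  B5: | IN={a:5, d:3, e:15; rest ⊤} | OUT={a:5, d:-3, e:15; rest ⊤}
  B6: | IN={a:5, d:-3, e:15; rest ⊤} | OUT={c:6, d:-3, e:8; rest ⊤}
  B7: | IN={c:6, d:-3, e:8; rest ⊤} | OUT={c:6, d:-3, e:8; rest ⊤}
  B8: | IN={c:6, d:-3, e:8; rest ⊤} | OUT={d:-3, e:6; rest ⊤}
  B9: | IN={d:-3; rest ⊤} | OUT={d:-3; rest ⊤}

Merge at B8: IN[B8] = OUT[B7] = {a: ⊤, b: ⊤, c: 6, d: -3, e: 8, f: ⊤}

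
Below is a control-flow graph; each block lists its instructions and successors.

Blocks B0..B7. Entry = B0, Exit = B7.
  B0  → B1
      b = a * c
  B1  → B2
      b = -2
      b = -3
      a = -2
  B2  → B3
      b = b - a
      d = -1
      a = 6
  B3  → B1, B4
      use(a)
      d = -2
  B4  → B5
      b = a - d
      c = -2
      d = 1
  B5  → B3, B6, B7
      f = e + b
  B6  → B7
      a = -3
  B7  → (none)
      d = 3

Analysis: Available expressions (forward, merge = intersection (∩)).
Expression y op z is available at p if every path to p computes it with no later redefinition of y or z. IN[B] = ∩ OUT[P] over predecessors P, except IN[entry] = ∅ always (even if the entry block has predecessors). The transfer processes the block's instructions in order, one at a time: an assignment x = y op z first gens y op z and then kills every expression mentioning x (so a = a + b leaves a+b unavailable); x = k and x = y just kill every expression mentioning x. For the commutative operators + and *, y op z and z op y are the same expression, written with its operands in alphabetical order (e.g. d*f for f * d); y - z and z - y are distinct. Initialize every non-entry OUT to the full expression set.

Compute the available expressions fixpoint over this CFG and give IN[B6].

Answer: {b+e}

Working:
Per-block solution:
  B0: | IN={} | OUT={a*c}
  B1: | IN={} | OUT={}
  B2: | IN={} | OUT={}
  B3: | IN={} | OUT={}
  B4: | IN={} | OUT={}
  B5: | IN={} | OUT={b+e}
  B6: | IN={b+e} | OUT={b+e}
  B7: | IN={b+e} | OUT={b+e}

Merge at B6: IN[B6] = OUT[B5] = {b+e}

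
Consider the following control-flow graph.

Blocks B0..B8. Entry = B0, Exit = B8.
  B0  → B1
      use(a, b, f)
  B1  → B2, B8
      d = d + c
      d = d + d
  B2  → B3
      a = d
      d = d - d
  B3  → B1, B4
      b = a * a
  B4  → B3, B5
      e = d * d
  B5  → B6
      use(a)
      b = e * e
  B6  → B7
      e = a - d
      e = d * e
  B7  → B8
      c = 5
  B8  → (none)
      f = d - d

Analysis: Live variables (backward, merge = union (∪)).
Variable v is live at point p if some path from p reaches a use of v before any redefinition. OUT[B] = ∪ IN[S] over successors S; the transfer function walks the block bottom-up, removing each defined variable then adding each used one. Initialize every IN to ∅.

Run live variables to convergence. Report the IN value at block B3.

Answer: {a, c, d}

Working:
Per-block solution:
  B0:   IN={a, b, c, d, f}   OUT={c, d}
  B1:   IN={c, d}   OUT={c, d}
  B2:   IN={c, d}   OUT={a, c, d}
  B3:   IN={a, c, d}   OUT={a, c, d}
  B4:   IN={a, c, d}   OUT={a, c, d, e}
  B5:   IN={a, d, e}   OUT={a, d}
  B6:   IN={a, d}   OUT={d}
  B7:   IN={d}   OUT={d}
  B8:   IN={d}   OUT={}

Merge at B3: OUT[B3] = IN[B1] ⊔ IN[B4] = {a, c, d}
Applying B3's transfer function to that OUT value gives IN[B3] (row B3 above).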